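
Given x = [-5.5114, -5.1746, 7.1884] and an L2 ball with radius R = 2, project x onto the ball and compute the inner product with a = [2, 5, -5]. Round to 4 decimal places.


Step 1: Compute ||x|| (intermediates to 6 decimals).
||x|| = sqrt((-5.5114)^2 + (-5.1746)^2 + 7.1884^2) = 10.431927
Step 2: Project.
Since ||x|| > R, scale = R/||x|| = 2/10.431927 = 0.191719, proj(x) = scale * x
proj(x) = [-1.05664, -0.992069, 1.378153]
Step 3: Dot product.
a^T * proj(x) = 2*(-1.05664) + 5*(-0.992069) - 5*1.378153 = -13.9644


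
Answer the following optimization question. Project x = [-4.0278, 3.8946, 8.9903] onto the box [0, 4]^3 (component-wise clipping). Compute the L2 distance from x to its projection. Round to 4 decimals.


Project each component onto [0, 4].
clip(-4.0278) = 0.0, clip(3.8946) = 3.8946, clip(8.9903) = 4.0
Projection = [0.0, 3.8946, 4.0]
Squared diffs: [16.2232, 0.0, 24.9031]
Distance = sqrt(41.1263) = 6.413


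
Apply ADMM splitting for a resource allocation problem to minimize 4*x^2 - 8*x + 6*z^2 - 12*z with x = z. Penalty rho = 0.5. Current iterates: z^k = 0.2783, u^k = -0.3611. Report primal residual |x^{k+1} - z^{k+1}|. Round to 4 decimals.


ADMM iteration with rho = 0.5, z^k = 0.2783, u^k = -0.3611
Step 1: x-update.
Minimize 4*x^2 - 8*x + (0.5/2)*(x - 0.2783 - 0.3611)^2
FOC: (2*4 + 0.5)*x = 8 + 0.5*(0.2783 + 0.3611)
x^{k+1} = 0.9788
Step 2: z-update.
Minimize 6*z^2 - 12*z + (0.5/2)*(0.9788 - z - 0.3611)^2
FOC: (2*6 + 0.5)*z = 12 + 0.5*(0.9788 - 0.3611)
z^{k+1} = 0.9847
Step 3: u-update.
u^{k+1} = -0.3611 + 0.9788 - 0.9847 = -0.367
Step 4: Primal residual = |0.9788 - 0.9847| = 0.0059


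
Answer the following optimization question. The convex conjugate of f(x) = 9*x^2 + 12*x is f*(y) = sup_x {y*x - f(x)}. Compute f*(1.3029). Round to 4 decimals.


f*(y) = sup_x {y*x - a*x^2 - b*x} = sup_x {(y-b)*x - a*x^2}
FOC: (y - b) - 2a*x = 0 => x* = (y - b)/(2a)
x* = (1.3029 - 12)/(2*9) = -0.5943
f*(1.3029) = (y-b)^2/(4a) = (1.3029 - 12)^2/(4*9)
= 114.4279/36 = 3.1786


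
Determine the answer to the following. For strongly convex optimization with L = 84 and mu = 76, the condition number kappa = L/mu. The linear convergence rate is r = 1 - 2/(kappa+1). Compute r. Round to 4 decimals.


Step 1: Compute the condition number.
kappa = L/mu = 84/76 = 1.1053
Step 2: Compute the convergence rate.
r = 1 - 2/(kappa + 1) = 1 - 2*mu/(L + mu) = (L - mu)/(L + mu) = 8/160 = 0.05


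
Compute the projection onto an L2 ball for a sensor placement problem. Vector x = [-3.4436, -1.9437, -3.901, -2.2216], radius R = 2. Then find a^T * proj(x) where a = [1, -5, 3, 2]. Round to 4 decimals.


Step 1: Compute ||x|| (intermediates to 6 decimals).
||x|| = sqrt((-3.4436)^2 + (-1.9437)^2 + (-3.901)^2 + (-2.2216)^2) = 5.982446
Step 2: Project.
Since ||x|| > R, scale = R/||x|| = 2/5.982446 = 0.334311, proj(x) = scale * x
proj(x) = [-1.151233, -0.6498, -1.304147, -0.742705]
Step 3: Dot product.
a^T * proj(x) = 1*(-1.151233) - 5*(-0.6498) + 3*(-1.304147) + 2*(-0.742705) = -3.3001


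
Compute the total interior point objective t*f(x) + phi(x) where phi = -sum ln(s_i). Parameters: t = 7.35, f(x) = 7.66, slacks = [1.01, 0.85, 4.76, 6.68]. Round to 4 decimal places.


Step 1: Compute log-barrier.
ln values: [0.01, -0.1625, 1.5602, 1.8991]
phi = -(0.01 - 0.1625 + 1.5602 + 1.8991) = -3.3068
Step 2: Compute augmented objective.
t*f(x) = 7.35*7.66 = 56.301
Total = 56.301 - 3.3068 = 52.9942


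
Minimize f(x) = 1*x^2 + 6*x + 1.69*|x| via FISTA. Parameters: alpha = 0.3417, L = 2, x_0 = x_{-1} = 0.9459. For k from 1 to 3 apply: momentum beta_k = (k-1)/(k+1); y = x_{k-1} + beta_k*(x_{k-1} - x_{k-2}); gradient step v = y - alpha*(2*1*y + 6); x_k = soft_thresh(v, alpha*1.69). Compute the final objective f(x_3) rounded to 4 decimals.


FISTA on f(x) = 1*x^2 + 6*x + 1.69*|x|
L = 2, alpha = 0.3417
Iteration 1: beta = 0.0, y = 0.9459 + 0.0*(0.9459 - 0.9459) = 0.9459
  grad(y) = 7.8918, v = y - alpha*grad = -1.7507
  prox(v) = soft_thresh(-1.7507, 0.5775) = -1.1733
Iteration 2: beta = 0.3333, y = -1.1733 + 0.3333*(-1.1733 - 0.9459) = -1.8796
  grad(y) = 2.2407, v = y - alpha*grad = -2.6453
  prox(v) = soft_thresh(-2.6453, 0.5775) = -2.0678
Iteration 3: beta = 0.5, y = -2.0678 + 0.5*(-2.0678 + 1.1733) = -2.5151
  grad(y) = 0.9698, v = y - alpha*grad = -2.8465
  prox(v) = soft_thresh(-2.8465, 0.5775) = -2.269
f(x_3) = 1*(-2.269)^2 + 6*(-2.269) + 1.69*|-2.269| = -4.631


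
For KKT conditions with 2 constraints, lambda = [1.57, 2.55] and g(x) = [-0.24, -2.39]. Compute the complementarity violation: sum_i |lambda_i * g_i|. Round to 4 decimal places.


KKT complementary slackness check:
lambda_1 * g_1 = 1.57 * -0.24 = -0.3768
lambda_2 * g_2 = 2.55 * -2.39 = -6.0945
Total violation = 0.3768 + 6.0945 = 6.4713


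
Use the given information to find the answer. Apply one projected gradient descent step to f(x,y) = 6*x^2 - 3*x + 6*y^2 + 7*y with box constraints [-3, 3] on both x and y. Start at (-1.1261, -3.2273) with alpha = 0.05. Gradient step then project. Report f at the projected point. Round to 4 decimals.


Step 1: Compute gradient at (-1.1261, -3.2273).
grad_x = 2*6*-1.1261 - 3 = -16.5132
grad_y = 2*6*-3.2273 + 7 = -31.7276
Step 2: Gradient step.
x_raw = -1.1261 - 0.05*-16.5132 = -0.3004
y_raw = -3.2273 - 0.05*-31.7276 = -1.6409
Step 3: Project onto [-3, 3].
x_proj = clip(-0.3004) = -0.3004
y_proj = clip(-1.6409) = -1.6409
Step 4: Evaluate f.
f(-0.3004, -1.6409) = 6.1122


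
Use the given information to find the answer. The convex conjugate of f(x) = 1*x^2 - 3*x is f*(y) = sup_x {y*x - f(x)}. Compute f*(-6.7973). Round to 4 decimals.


f*(y) = sup_x {y*x - a*x^2 - b*x} = sup_x {(y-b)*x - a*x^2}
FOC: (y - b) - 2a*x = 0 => x* = (y - b)/(2a)
x* = (-6.7973 + 3)/(2*1) = -1.8987
f*(-6.7973) = (y-b)^2/(4a) = (-6.7973 + 3)^2/(4*1)
= 14.4195/4 = 3.6049


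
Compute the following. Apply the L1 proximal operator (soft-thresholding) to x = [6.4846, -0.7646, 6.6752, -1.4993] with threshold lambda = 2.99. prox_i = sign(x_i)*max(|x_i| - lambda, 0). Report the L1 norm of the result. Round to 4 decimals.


Soft-thresholding with lambda = 2.99:
prox(6.4846) = sign(6.4846)*max(|6.4846| - 2.99, 0) = 3.4946
prox(-0.7646) = sign(-0.7646)*max(|-0.7646| - 2.99, 0) = 0.0
prox(6.6752) = sign(6.6752)*max(|6.6752| - 2.99, 0) = 3.6852
prox(-1.4993) = sign(-1.4993)*max(|-1.4993| - 2.99, 0) = 0.0
prox(x) = [3.4946, 0.0, 3.6852, 0.0]
||prox(x)||_1 = 3.4946 + 0.0 + 3.6852 + 0.0 = 7.1798


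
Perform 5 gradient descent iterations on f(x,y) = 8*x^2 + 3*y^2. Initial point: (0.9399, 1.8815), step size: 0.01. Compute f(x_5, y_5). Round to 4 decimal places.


Gradient descent on f(x,y) = 8*x^2 + 3*y^2.
Starting point: (0.9399, 1.8815), alpha = 0.01
Step 1: grad_x = 2*8*0.9399 = 15.0384, grad_y = 2*3*1.8815 = 11.289
  x_1 = 0.9399 - 0.01*15.0384 = 0.7895
  y_1 = 1.8815 - 0.01*11.289 = 1.7686
Step 2: grad_x = 2*8*0.7895 = 12.6323, grad_y = 2*3*1.7686 = 10.6117
  x_2 = 0.7895 - 0.01*12.6323 = 0.6632
  y_2 = 1.7686 - 0.01*10.6117 = 1.6625
Step 3: grad_x = 2*8*0.6632 = 10.6111, grad_y = 2*3*1.6625 = 9.975
  x_3 = 0.6632 - 0.01*10.6111 = 0.5571
  y_3 = 1.6625 - 0.01*9.975 = 1.5627
Step 4: grad_x = 2*8*0.5571 = 8.9133, grad_y = 2*3*1.5627 = 9.3765
  x_4 = 0.5571 - 0.01*8.9133 = 0.4679
  y_4 = 1.5627 - 0.01*9.3765 = 1.469
Step 5: grad_x = 2*8*0.4679 = 7.4872, grad_y = 2*3*1.469 = 8.8139
  x_5 = 0.4679 - 0.01*7.4872 = 0.3931
  y_5 = 1.469 - 0.01*8.8139 = 1.3808
f(0.3931, 1.3808) = 8*0.3931^2 + 3*1.3808^2 = 6.9562


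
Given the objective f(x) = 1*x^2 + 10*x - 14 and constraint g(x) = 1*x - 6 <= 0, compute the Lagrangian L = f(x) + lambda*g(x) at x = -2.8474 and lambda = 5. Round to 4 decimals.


Step 1: Evaluate f(x).
f(-2.8474) = 1*(-2.8474)^2 + 10*(-2.8474) - 14 = -34.3663
Step 2: Evaluate g(x).
g(-2.8474) = 1*-2.8474 - 6 = -8.8474
Step 3: Compute Lagrangian.
L = -34.3663 + 5*-8.8474 = -78.6033


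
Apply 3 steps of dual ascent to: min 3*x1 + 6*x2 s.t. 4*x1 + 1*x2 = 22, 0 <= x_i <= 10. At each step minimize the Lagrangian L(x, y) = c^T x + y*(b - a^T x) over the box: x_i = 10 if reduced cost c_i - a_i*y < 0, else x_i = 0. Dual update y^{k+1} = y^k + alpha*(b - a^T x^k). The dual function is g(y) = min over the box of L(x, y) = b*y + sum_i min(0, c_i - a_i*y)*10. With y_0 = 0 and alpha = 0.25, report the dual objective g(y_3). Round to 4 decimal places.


Dual ascent for LP: min 3*x1 + 6*x2, 4*x1 + 1*x2 = 22, 0 <= x_i <= 10
Step 1: y^k = 0.0, reduced costs: (3.0, 6.0)
  x^k = (0.0, 0.0), subgradient = b - a^T x = 22.0
  y^{k+1} = 0.0 + 0.25*22.0 = 5.5
Step 2: y^k = 5.5, reduced costs: (-19.0, 0.5)
  x^k = (10.0, 0.0), subgradient = b - a^T x = -18.0
  y^{k+1} = 5.5 + 0.25*-18.0 = 1.0
Step 3: y^k = 1.0, reduced costs: (-1.0, 5.0)
  x^k = (10.0, 0.0), subgradient = b - a^T x = -18.0
  y^{k+1} = 1.0 + 0.25*-18.0 = -3.5
Dual objective at y_3 = -3.5: reduced costs (17.0, 9.5), box minimizer x = (0.0, 0.0)
g(y_3) = b*y + (c1 - a1*y)*x1 + (c2 - a2*y)*x2 = 22*(-3.5) + 17.0*0.0 + 9.5*0.0 = -77.0 + 0.0 + 0.0 = -77.0


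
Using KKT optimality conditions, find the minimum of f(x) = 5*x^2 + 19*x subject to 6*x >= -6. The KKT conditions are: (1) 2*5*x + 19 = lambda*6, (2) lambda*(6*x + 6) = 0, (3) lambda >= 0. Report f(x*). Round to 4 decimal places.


Step 1: Try lambda = 0 (constraint inactive).
x_unc = -19/(2*5) = -1.9
Check: 6*-1.9 = -11.4 < -6 -- violated!
Step 2: Constraint must be active: 6*x = -6
x* = -6/6 = -1.0
lambda = (2*5*(-1.0) + 19)/6 = 1.5
Step 3: Compute optimal value.
f(x*) = 5*(-1.0)^2 + 19*(-1.0) = -14.0


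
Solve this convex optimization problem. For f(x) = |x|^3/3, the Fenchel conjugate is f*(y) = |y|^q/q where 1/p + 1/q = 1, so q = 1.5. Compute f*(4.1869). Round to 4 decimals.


The conjugate exponent q satisfies 1/p + 1/q = 1.
p = 3, so q = 3/(3 - 1) = 1.5
|y|^q = 4.1869^1.5 = 8.5672
f*(4.1869) = 8.5672 / 1.5 = 5.7115


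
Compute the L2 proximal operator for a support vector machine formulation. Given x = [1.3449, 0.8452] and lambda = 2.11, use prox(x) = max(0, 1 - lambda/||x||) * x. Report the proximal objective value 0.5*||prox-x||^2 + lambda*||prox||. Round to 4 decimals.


Step 1: Compute ||x||.
||x|| = 1.5884
Step 2: Compute scaling factor.
scale = max(0, 1 - 2.11/1.5884) = 0.0
Step 3: prox(x) = [0.0, 0.0]
||prox(x)|| = 0.0
Step 4: Proximal objective.
0.5*||prox-x||^2 = 1.2616
lambda*||prox|| = 0.0
Total = 1.2616


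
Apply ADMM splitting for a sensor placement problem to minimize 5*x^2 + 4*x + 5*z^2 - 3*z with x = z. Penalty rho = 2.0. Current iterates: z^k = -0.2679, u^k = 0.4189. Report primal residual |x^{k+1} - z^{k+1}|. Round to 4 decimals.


ADMM iteration with rho = 2.0, z^k = -0.2679, u^k = 0.4189
Step 1: x-update.
Minimize 5*x^2 + 4*x + (2.0/2)*(x + 0.2679 + 0.4189)^2
FOC: (2*5 + 2.0)*x = -4 + 2.0*(-0.2679 - 0.4189)
x^{k+1} = -0.4478
Step 2: z-update.
Minimize 5*z^2 - 3*z + (2.0/2)*(-0.4478 - z + 0.4189)^2
FOC: (2*5 + 2.0)*z = 3 + 2.0*(-0.4478 + 0.4189)
z^{k+1} = 0.2452
Step 3: u-update.
u^{k+1} = 0.4189 - 0.4478 - 0.2452 = -0.2741
Step 4: Primal residual = |-0.4478 - 0.2452| = 0.693


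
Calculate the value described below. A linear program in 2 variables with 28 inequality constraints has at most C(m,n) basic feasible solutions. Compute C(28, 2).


Each vertex corresponds to some choice of n active constraints out of m, so the number of vertices is at most C(m, n) = m! / (n!(m-n)!).
m = 28, n = 2
Numerator: 28 * 27
Denominator: 2! = 2
C(28, 2) = 378


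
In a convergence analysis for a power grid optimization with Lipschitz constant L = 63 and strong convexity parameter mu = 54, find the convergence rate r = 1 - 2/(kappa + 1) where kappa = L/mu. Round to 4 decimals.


Step 1: Compute the condition number.
kappa = L/mu = 63/54 = 1.1667
Step 2: Compute the convergence rate.
r = 1 - 2/(kappa + 1) = 1 - 2*mu/(L + mu) = (L - mu)/(L + mu) = 9/117 = 0.0769


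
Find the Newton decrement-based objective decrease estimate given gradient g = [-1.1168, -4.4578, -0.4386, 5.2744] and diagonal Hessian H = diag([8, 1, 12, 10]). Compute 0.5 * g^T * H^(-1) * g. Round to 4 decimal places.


Step 1: H is diagonal, so H^(-1) * g = [-0.1396, -4.4578, -0.0366, 0.5274].
Step 2: g^T H^(-1) g = sum_i g_i^2 / H_ii
  = (-1.1168)^2/8 + (-4.4578)^2/1 + (-0.4386)^2/12 + (5.2744)^2/10
  = 0.1559 + 19.872 + 0.016 + 2.7819 = 22.8258
Step 3: Objective decrease = 0.5 * g^T H^(-1) g = 11.4129


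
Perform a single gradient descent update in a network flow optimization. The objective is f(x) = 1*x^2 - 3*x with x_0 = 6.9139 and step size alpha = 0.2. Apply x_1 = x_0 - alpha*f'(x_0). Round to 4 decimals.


We compute the gradient at x_0 and apply the update.
f'(x) = 2*x - 3
f'(6.9139) = 2*6.9139 - 3 = 10.8278
x_1 = 6.9139 - 0.2*10.8278 = 4.7483


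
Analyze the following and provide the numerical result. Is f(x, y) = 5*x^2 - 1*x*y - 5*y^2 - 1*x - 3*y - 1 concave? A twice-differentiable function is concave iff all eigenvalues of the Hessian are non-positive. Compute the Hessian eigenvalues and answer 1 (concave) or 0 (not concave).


The Hessian of f(x,y) = 5*x^2 - 1*x*y - 5*y^2 - 1*x - 3*y - 1 is:
H = [[10, -1], [-1, -10]]
Trace = 10 - 10 = 0
Determinant = 10*-10 - (-1)^2 = -101
Discriminant = (0)^2 - 4*-101 = 404.0
Eigenvalues: lambda_1 = -10.0499, lambda_2 = 10.0499
The function is not concave.

0


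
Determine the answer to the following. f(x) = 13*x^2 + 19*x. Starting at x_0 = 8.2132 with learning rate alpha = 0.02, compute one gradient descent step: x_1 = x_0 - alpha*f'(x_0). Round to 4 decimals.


We compute the gradient at x_0 and apply the update.
f'(x) = 26*x + 19
f'(8.2132) = 26*8.2132 + 19 = 232.5432
x_1 = 8.2132 - 0.02*232.5432 = 3.5623


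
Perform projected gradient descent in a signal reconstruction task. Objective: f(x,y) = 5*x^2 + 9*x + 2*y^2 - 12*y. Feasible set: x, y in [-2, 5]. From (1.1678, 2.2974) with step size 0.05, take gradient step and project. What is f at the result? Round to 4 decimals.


Step 1: Compute gradient at (1.1678, 2.2974).
grad_x = 2*5*1.1678 + 9 = 20.678
grad_y = 2*2*2.2974 - 12 = -2.8104
Step 2: Gradient step.
x_raw = 1.1678 - 0.05*20.678 = 0.1339
y_raw = 2.2974 - 0.05*-2.8104 = 2.4379
Step 3: Project onto [-2, 5].
x_proj = clip(0.1339) = 0.1339
y_proj = clip(2.4379) = 2.4379
Step 4: Evaluate f.
f(0.1339, 2.4379) = -16.0734


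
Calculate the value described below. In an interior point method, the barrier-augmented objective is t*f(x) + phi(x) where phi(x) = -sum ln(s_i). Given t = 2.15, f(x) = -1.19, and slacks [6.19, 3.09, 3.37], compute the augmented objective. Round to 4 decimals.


Step 1: Compute log-barrier.
ln values: [1.8229, 1.1282, 1.2149]
phi = -(1.8229 + 1.1282 + 1.2149) = -4.166
Step 2: Compute augmented objective.
t*f(x) = 2.15*-1.19 = -2.5585
Total = -2.5585 - 4.166 = -6.7245


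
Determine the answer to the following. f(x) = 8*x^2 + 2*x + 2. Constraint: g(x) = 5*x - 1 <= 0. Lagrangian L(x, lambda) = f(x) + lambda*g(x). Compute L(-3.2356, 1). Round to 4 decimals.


Step 1: Evaluate f(x).
f(-3.2356) = 8*(-3.2356)^2 + 2*(-3.2356) + 2 = 79.2817
Step 2: Evaluate g(x).
g(-3.2356) = 5*-3.2356 - 1 = -17.178
Step 3: Compute Lagrangian.
L = 79.2817 + 1*-17.178 = 62.1037


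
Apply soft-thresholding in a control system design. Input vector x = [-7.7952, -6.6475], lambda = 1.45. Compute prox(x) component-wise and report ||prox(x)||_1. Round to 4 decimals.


Soft-thresholding with lambda = 1.45:
prox(-7.7952) = sign(-7.7952)*max(|-7.7952| - 1.45, 0) = -6.3452
prox(-6.6475) = sign(-6.6475)*max(|-6.6475| - 1.45, 0) = -5.1975
prox(x) = [-6.3452, -5.1975]
||prox(x)||_1 = 6.3452 + 5.1975 = 11.5427


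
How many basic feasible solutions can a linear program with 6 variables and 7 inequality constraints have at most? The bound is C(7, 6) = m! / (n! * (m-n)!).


Each vertex corresponds to some choice of n active constraints out of m, so the number of vertices is at most C(m, n) = m! / (n!(m-n)!).
m = 7, n = 6
Numerator: 7 * 6 * 5 * 4 * 3 * 2
Denominator: 6! = 720
C(7, 6) = 7


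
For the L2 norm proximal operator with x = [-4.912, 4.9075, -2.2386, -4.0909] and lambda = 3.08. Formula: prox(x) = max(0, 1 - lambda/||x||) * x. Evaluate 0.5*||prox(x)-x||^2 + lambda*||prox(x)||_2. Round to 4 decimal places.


Step 1: Compute ||x||.
||x|| = 8.3641
Step 2: Compute scaling factor.
scale = max(0, 1 - 3.08/8.3641) = 0.6318
Step 3: prox(x) = [-3.1032, 3.1004, -1.4143, -2.5845]
||prox(x)|| = 5.2841
Step 4: Proximal objective.
0.5*||prox-x||^2 = 4.7432
lambda*||prox|| = 16.275
Total = 21.0182


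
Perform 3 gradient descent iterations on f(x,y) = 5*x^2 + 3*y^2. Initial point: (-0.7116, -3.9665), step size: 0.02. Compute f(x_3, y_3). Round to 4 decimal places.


Gradient descent on f(x,y) = 5*x^2 + 3*y^2.
Starting point: (-0.7116, -3.9665), alpha = 0.02
Step 1: grad_x = 2*5*-0.7116 = -7.116, grad_y = 2*3*-3.9665 = -23.799
  x_1 = -0.7116 - 0.02*-7.116 = -0.5693
  y_1 = -3.9665 - 0.02*-23.799 = -3.4905
Step 2: grad_x = 2*5*-0.5693 = -5.6928, grad_y = 2*3*-3.4905 = -20.9431
  x_2 = -0.5693 - 0.02*-5.6928 = -0.4554
  y_2 = -3.4905 - 0.02*-20.9431 = -3.0717
Step 3: grad_x = 2*5*-0.4554 = -4.5542, grad_y = 2*3*-3.0717 = -18.4299
  x_3 = -0.4554 - 0.02*-4.5542 = -0.3643
  y_3 = -3.0717 - 0.02*-18.4299 = -2.7031
f(-0.3643, -2.7031) = 5*(-0.3643)^2 + 3*(-2.7031)^2 = 22.5833


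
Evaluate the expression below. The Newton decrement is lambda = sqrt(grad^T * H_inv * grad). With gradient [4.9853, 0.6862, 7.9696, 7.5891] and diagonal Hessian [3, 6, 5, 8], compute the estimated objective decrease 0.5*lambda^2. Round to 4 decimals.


Step 1: H is diagonal, so H^(-1) * g = [1.6618, 0.1144, 1.5939, 0.9486].
Step 2: g^T H^(-1) g = sum_i g_i^2 / H_ii
  = (4.9853)^2/3 + (0.6862)^2/6 + (7.9696)^2/5 + (7.5891)^2/8
  = 8.2844 + 0.0785 + 12.7029 + 7.1993 = 28.2651
Step 3: Objective decrease = 0.5 * g^T H^(-1) g = 14.1325


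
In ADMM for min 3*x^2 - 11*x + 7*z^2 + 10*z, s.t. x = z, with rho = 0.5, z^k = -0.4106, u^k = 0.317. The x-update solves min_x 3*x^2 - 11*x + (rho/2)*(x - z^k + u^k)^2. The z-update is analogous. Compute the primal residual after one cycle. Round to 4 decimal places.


ADMM iteration with rho = 0.5, z^k = -0.4106, u^k = 0.317
Step 1: x-update.
Minimize 3*x^2 - 11*x + (0.5/2)*(x + 0.4106 + 0.317)^2
FOC: (2*3 + 0.5)*x = 11 + 0.5*(-0.4106 - 0.317)
x^{k+1} = 1.6363
Step 2: z-update.
Minimize 7*z^2 + 10*z + (0.5/2)*(1.6363 - z + 0.317)^2
FOC: (2*7 + 0.5)*z = -10 + 0.5*(1.6363 + 0.317)
z^{k+1} = -0.6223
Step 3: u-update.
u^{k+1} = 0.317 + 1.6363 + 0.6223 = 2.5756
Step 4: Primal residual = |1.6363 + 0.6223| = 2.2586


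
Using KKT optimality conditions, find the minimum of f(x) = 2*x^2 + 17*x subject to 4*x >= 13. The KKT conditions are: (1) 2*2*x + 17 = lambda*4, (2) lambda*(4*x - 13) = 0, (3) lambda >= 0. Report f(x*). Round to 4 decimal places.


Step 1: Try lambda = 0 (constraint inactive).
x_unc = -17/(2*2) = -4.25
Check: 4*-4.25 = -17.0 < 13 -- violated!
Step 2: Constraint must be active: 4*x = 13
x* = 13/4 = 3.25
lambda = (2*2*3.25 + 17)/4 = 7.5
Step 3: Compute optimal value.
f(x*) = 2*3.25^2 + 17*3.25 = 76.375


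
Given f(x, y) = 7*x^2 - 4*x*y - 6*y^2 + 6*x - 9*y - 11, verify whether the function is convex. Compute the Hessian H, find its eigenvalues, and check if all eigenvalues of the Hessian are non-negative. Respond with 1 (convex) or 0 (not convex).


The Hessian of f(x,y) = 7*x^2 - 4*x*y - 6*y^2 + 6*x - 9*y - 11 is:
H = [[14, -4], [-4, -12]]
Trace = 14 - 12 = 2
Determinant = 14*-12 - (-4)^2 = -184
Discriminant = (2)^2 - 4*-184 = 740.0
Eigenvalues: lambda_1 = -12.6015, lambda_2 = 14.6015
The function is not convex.

0


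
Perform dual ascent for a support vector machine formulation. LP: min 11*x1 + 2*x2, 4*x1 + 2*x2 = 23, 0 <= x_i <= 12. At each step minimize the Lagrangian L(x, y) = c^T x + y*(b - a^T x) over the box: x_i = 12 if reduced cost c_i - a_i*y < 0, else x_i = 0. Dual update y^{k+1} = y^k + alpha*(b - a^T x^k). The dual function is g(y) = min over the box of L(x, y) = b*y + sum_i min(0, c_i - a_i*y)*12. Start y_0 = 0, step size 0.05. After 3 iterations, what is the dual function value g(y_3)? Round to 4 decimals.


Dual ascent for LP: min 11*x1 + 2*x2, 4*x1 + 2*x2 = 23, 0 <= x_i <= 12
Step 1: y^k = 0.0, reduced costs: (11.0, 2.0)
  x^k = (0.0, 0.0), subgradient = b - a^T x = 23.0
  y^{k+1} = 0.0 + 0.05*23.0 = 1.15
Step 2: y^k = 1.15, reduced costs: (6.4, -0.3)
  x^k = (0.0, 12.0), subgradient = b - a^T x = -1.0
  y^{k+1} = 1.15 + 0.05*-1.0 = 1.1
Step 3: y^k = 1.1, reduced costs: (6.6, -0.2)
  x^k = (0.0, 12.0), subgradient = b - a^T x = -1.0
  y^{k+1} = 1.1 + 0.05*-1.0 = 1.05
Dual objective at y_3 = 1.05: reduced costs (6.8, -0.1), box minimizer x = (0.0, 12.0)
g(y_3) = b*y + (c1 - a1*y)*x1 + (c2 - a2*y)*x2 = 23*1.05 + 6.8*0.0 + (-0.1)*12.0 = 24.15 + 0.0 - 1.2 = 22.95


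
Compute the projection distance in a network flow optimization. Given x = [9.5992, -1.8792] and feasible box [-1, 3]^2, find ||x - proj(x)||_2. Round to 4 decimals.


Project each component onto [-1, 3].
clip(9.5992) = 3.0, clip(-1.8792) = -1.0
Projection = [3.0, -1.0]
Squared diffs: [43.5494, 0.773]
Distance = sqrt(44.3224) = 6.6575


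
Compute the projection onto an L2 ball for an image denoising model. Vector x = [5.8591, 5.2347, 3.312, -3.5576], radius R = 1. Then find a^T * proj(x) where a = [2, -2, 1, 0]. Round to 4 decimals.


Step 1: Compute ||x|| (intermediates to 6 decimals).
||x|| = sqrt(5.8591^2 + 5.2347^2 + 3.312^2 + (-3.5576)^2) = 9.238885
Step 2: Project.
Since ||x|| > R, scale = R/||x|| = 1/9.238885 = 0.108238, proj(x) = scale * x
proj(x) = [0.634177, 0.566593, 0.358484, -0.385068]
Step 3: Dot product.
a^T * proj(x) = 2*0.634177 - 2*0.566593 + 1*0.358484 + 0*(-0.385068) = 0.4937


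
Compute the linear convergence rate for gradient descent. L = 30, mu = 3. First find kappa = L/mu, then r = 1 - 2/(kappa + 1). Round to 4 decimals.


Step 1: Compute the condition number.
kappa = L/mu = 30/3 = 10.0
Step 2: Compute the convergence rate.
r = 1 - 2/(kappa + 1) = 1 - 2*mu/(L + mu) = (L - mu)/(L + mu) = 27/33 = 0.8182


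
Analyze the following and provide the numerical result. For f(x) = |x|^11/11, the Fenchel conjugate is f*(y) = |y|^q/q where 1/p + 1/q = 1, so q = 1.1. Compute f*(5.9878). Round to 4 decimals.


The conjugate exponent q satisfies 1/p + 1/q = 1.
p = 11, so q = 11/(11 - 1) = 1.1
|y|^q = 5.9878^1.1 = 7.1613
f*(5.9878) = 7.1613 / 1.1 = 6.5103


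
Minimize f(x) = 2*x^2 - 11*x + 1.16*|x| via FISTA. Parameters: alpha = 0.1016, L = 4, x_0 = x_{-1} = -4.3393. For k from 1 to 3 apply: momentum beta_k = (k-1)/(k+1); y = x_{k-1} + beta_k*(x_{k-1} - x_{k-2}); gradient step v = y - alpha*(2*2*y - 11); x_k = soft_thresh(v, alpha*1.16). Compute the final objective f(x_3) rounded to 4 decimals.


FISTA on f(x) = 2*x^2 - 11*x + 1.16*|x|
L = 4, alpha = 0.1016
Iteration 1: beta = 0.0, y = -4.3393 + 0.0*(-4.3393 + 4.3393) = -4.3393
  grad(y) = -28.3572, v = y - alpha*grad = -1.4582
  prox(v) = soft_thresh(-1.4582, 0.1179) = -1.3404
Iteration 2: beta = 0.3333, y = -1.3404 + 0.3333*(-1.3404 + 4.3393) = -0.3407
  grad(y) = -12.3628, v = y - alpha*grad = 0.9154
  prox(v) = soft_thresh(0.9154, 0.1179) = 0.7975
Iteration 3: beta = 0.5, y = 0.7975 + 0.5*(0.7975 + 1.3404) = 1.8664
  grad(y) = -3.5343, v = y - alpha*grad = 2.2255
  prox(v) = soft_thresh(2.2255, 0.1179) = 2.1077
f(x_3) = 2*2.1077^2 - 11*2.1077 + 1.16*|2.1077| = -11.8549


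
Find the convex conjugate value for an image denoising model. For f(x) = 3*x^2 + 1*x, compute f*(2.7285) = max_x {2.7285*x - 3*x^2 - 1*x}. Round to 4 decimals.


f*(y) = sup_x {y*x - a*x^2 - b*x} = sup_x {(y-b)*x - a*x^2}
FOC: (y - b) - 2a*x = 0 => x* = (y - b)/(2a)
x* = (2.7285 - 1)/(2*3) = 0.2881
f*(2.7285) = (y-b)^2/(4a) = (2.7285 - 1)^2/(4*3)
= 2.9877/12 = 0.249


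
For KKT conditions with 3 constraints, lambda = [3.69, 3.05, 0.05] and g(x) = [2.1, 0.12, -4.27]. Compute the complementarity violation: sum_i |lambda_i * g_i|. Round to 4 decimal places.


KKT complementary slackness check:
lambda_1 * g_1 = 3.69 * 2.1 = 7.749
lambda_2 * g_2 = 3.05 * 0.12 = 0.366
lambda_3 * g_3 = 0.05 * -4.27 = -0.2135
Total violation = 7.749 + 0.366 + 0.2135 = 8.3285


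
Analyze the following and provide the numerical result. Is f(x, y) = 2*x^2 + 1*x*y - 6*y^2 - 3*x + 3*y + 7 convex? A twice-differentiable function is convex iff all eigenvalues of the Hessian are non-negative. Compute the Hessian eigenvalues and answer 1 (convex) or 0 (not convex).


The Hessian of f(x,y) = 2*x^2 + 1*x*y - 6*y^2 - 3*x + 3*y + 7 is:
H = [[4, 1], [1, -12]]
Trace = 4 - 12 = -8
Determinant = 4*-12 - (1)^2 = -49
Discriminant = (-8)^2 - 4*-49 = 260.0
Eigenvalues: lambda_1 = -12.0623, lambda_2 = 4.0623
The function is not convex.

0


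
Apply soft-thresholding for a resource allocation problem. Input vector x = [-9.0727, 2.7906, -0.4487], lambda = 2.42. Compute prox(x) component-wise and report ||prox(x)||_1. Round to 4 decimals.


Soft-thresholding with lambda = 2.42:
prox(-9.0727) = sign(-9.0727)*max(|-9.0727| - 2.42, 0) = -6.6527
prox(2.7906) = sign(2.7906)*max(|2.7906| - 2.42, 0) = 0.3706
prox(-0.4487) = sign(-0.4487)*max(|-0.4487| - 2.42, 0) = 0.0
prox(x) = [-6.6527, 0.3706, 0.0]
||prox(x)||_1 = 6.6527 + 0.3706 + 0.0 = 7.0233


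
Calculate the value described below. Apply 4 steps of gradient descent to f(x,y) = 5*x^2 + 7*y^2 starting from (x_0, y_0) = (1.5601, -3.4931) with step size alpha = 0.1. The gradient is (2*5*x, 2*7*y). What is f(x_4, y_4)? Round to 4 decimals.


Gradient descent on f(x,y) = 5*x^2 + 7*y^2.
Starting point: (1.5601, -3.4931), alpha = 0.1
Step 1: grad_x = 2*5*1.5601 = 15.601, grad_y = 2*7*-3.4931 = -48.9034
  x_1 = 1.5601 - 0.1*15.601 = -0.0
  y_1 = -3.4931 - 0.1*-48.9034 = 1.3972
Step 2: grad_x = 2*5*-0.0 = -0.0, grad_y = 2*7*1.3972 = 19.5614
  x_2 = -0.0 - 0.1*-0.0 = 0.0
  y_2 = 1.3972 - 0.1*19.5614 = -0.5589
Step 3: grad_x = 2*5*0.0 = 0.0, grad_y = 2*7*-0.5589 = -7.8245
  x_3 = 0.0 - 0.1*0.0 = 0.0
  y_3 = -0.5589 - 0.1*-7.8245 = 0.2236
Step 4: grad_x = 2*5*0.0 = 0.0, grad_y = 2*7*0.2236 = 3.1298
  x_4 = 0.0 - 0.1*0.0 = 0.0
  y_4 = 0.2236 - 0.1*3.1298 = -0.0894
f(0.0, -0.0894) = 5*0.0^2 + 7*(-0.0894)^2 = 0.056


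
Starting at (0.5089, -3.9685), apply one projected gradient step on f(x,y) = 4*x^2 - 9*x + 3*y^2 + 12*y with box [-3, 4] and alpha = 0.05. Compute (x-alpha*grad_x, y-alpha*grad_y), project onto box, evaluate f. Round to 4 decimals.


Step 1: Compute gradient at (0.5089, -3.9685).
grad_x = 2*4*0.5089 - 9 = -4.9288
grad_y = 2*3*-3.9685 + 12 = -11.811
Step 2: Gradient step.
x_raw = 0.5089 - 0.05*-4.9288 = 0.7553
y_raw = -3.9685 - 0.05*-11.811 = -3.378
Step 3: Project onto [-3, 4].
x_proj = clip(0.7553) = 0.7553
y_proj = clip(-3.378) = -3.0
Step 4: Evaluate f.
f(0.7553, -3.0) = -13.5159


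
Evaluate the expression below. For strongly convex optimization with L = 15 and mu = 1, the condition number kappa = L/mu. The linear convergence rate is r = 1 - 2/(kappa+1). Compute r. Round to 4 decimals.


Step 1: Compute the condition number.
kappa = L/mu = 15/1 = 15.0
Step 2: Compute the convergence rate.
r = 1 - 2/(kappa + 1) = 1 - 2*mu/(L + mu) = (L - mu)/(L + mu) = 14/16 = 0.875


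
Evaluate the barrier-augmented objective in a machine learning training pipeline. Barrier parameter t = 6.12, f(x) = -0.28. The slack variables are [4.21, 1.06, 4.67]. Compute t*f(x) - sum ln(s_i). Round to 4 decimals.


Step 1: Compute log-barrier.
ln values: [1.4375, 0.0583, 1.5412]
phi = -(1.4375 + 0.0583 + 1.5412) = -3.0369
Step 2: Compute augmented objective.
t*f(x) = 6.12*-0.28 = -1.7136
Total = -1.7136 - 3.0369 = -4.7505


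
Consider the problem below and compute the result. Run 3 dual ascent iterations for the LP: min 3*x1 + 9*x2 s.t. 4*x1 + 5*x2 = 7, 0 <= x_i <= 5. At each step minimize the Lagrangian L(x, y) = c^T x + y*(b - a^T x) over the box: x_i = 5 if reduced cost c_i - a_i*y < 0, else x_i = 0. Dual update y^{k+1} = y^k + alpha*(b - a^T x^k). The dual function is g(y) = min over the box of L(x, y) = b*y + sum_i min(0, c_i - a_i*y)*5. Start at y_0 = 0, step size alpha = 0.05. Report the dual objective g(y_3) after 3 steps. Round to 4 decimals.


Dual ascent for LP: min 3*x1 + 9*x2, 4*x1 + 5*x2 = 7, 0 <= x_i <= 5
Step 1: y^k = 0.0, reduced costs: (3.0, 9.0)
  x^k = (0.0, 0.0), subgradient = b - a^T x = 7.0
  y^{k+1} = 0.0 + 0.05*7.0 = 0.35
Step 2: y^k = 0.35, reduced costs: (1.6, 7.25)
  x^k = (0.0, 0.0), subgradient = b - a^T x = 7.0
  y^{k+1} = 0.35 + 0.05*7.0 = 0.7
Step 3: y^k = 0.7, reduced costs: (0.2, 5.5)
  x^k = (0.0, 0.0), subgradient = b - a^T x = 7.0
  y^{k+1} = 0.7 + 0.05*7.0 = 1.05
Dual objective at y_3 = 1.05: reduced costs (-1.2, 3.75), box minimizer x = (5.0, 0.0)
g(y_3) = b*y + (c1 - a1*y)*x1 + (c2 - a2*y)*x2 = 7*1.05 + (-1.2)*5.0 + 3.75*0.0 = 7.35 - 6.0 + 0.0 = 1.35


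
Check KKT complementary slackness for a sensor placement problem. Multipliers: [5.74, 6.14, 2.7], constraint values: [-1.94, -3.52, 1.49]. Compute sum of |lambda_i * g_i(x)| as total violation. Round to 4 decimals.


KKT complementary slackness check:
lambda_1 * g_1 = 5.74 * -1.94 = -11.1356
lambda_2 * g_2 = 6.14 * -3.52 = -21.6128
lambda_3 * g_3 = 2.7 * 1.49 = 4.023
Total violation = 11.1356 + 21.6128 + 4.023 = 36.7714


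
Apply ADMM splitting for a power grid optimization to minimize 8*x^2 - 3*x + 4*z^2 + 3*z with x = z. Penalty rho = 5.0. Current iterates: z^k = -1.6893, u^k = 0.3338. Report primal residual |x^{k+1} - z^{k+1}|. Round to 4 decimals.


ADMM iteration with rho = 5.0, z^k = -1.6893, u^k = 0.3338
Step 1: x-update.
Minimize 8*x^2 - 3*x + (5.0/2)*(x + 1.6893 + 0.3338)^2
FOC: (2*8 + 5.0)*x = 3 + 5.0*(-1.6893 - 0.3338)
x^{k+1} = -0.3388
Step 2: z-update.
Minimize 4*z^2 + 3*z + (5.0/2)*(-0.3388 - z + 0.3338)^2
FOC: (2*4 + 5.0)*z = -3 + 5.0*(-0.3388 + 0.3338)
z^{k+1} = -0.2327
Step 3: u-update.
u^{k+1} = 0.3338 - 0.3388 + 0.2327 = 0.2277
Step 4: Primal residual = |-0.3388 + 0.2327| = 0.1061


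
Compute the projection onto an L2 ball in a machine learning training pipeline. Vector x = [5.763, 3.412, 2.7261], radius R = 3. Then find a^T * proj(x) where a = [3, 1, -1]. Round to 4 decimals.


Step 1: Compute ||x|| (intermediates to 6 decimals).
||x|| = sqrt(5.763^2 + 3.412^2 + 2.7261^2) = 7.230874
Step 2: Project.
Since ||x|| > R, scale = R/||x|| = 3/7.230874 = 0.414888, proj(x) = scale * x
proj(x) = [2.391, 1.415598, 1.131026]
Step 3: Dot product.
a^T * proj(x) = 3*2.391 + 1*1.415598 - 1*1.131026 = 7.4576


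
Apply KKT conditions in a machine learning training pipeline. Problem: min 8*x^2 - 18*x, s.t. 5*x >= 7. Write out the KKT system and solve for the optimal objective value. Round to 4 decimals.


Step 1: Try lambda = 0 (constraint inactive).
x_unc = 18/(2*8) = 1.125
Check: 5*1.125 = 5.625 < 7 -- violated!
Step 2: Constraint must be active: 5*x = 7
x* = 7/5 = 1.4
lambda = (2*8*1.4 - 18)/5 = 0.88
Step 3: Compute optimal value.
f(x*) = 8*1.4^2 - 18*1.4 = -9.52


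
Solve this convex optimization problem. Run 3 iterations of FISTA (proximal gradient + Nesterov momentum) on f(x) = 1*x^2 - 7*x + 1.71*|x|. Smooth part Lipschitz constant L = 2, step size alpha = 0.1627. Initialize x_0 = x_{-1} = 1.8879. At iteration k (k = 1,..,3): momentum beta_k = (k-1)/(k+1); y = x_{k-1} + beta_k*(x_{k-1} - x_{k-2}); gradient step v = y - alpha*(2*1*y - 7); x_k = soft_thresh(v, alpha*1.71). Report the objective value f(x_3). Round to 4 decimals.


FISTA on f(x) = 1*x^2 - 7*x + 1.71*|x|
L = 2, alpha = 0.1627
Iteration 1: beta = 0.0, y = 1.8879 + 0.0*(1.8879 - 1.8879) = 1.8879
  grad(y) = -3.2242, v = y - alpha*grad = 2.4125
  prox(v) = soft_thresh(2.4125, 0.2782) = 2.1343
Iteration 2: beta = 0.3333, y = 2.1343 + 0.3333*(2.1343 - 1.8879) = 2.2164
  grad(y) = -2.5672, v = y - alpha*grad = 2.6341
  prox(v) = soft_thresh(2.6341, 0.2782) = 2.3559
Iteration 3: beta = 0.5, y = 2.3559 + 0.5*(2.3559 - 2.1343) = 2.4666
  grad(y) = -2.0667, v = y - alpha*grad = 2.8029
  prox(v) = soft_thresh(2.8029, 0.2782) = 2.5247
f(x_3) = 1*2.5247^2 - 7*2.5247 + 1.71*|2.5247| = -6.9815


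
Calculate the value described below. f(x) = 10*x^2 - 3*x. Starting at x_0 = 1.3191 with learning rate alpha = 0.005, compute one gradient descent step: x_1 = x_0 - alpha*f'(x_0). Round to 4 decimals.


We compute the gradient at x_0 and apply the update.
f'(x) = 20*x - 3
f'(1.3191) = 20*1.3191 - 3 = 23.382
x_1 = 1.3191 - 0.005*23.382 = 1.2022


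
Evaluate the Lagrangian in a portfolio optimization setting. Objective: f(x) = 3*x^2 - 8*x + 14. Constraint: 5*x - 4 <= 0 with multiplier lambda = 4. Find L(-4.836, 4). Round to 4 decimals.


Step 1: Evaluate f(x).
f(-4.836) = 3*(-4.836)^2 - 8*(-4.836) + 14 = 122.8487
Step 2: Evaluate g(x).
g(-4.836) = 5*-4.836 - 4 = -28.18
Step 3: Compute Lagrangian.
L = 122.8487 + 4*-28.18 = 10.1287


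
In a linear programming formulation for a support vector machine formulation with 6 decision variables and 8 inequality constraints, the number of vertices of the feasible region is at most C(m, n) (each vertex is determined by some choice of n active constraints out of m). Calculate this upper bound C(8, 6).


Each vertex corresponds to some choice of n active constraints out of m, so the number of vertices is at most C(m, n) = m! / (n!(m-n)!).
m = 8, n = 6
Numerator: 8 * 7 * 6 * 5 * 4 * 3
Denominator: 6! = 720
C(8, 6) = 28


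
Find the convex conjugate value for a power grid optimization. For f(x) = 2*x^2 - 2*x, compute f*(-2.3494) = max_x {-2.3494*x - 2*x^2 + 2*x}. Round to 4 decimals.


f*(y) = sup_x {y*x - a*x^2 - b*x} = sup_x {(y-b)*x - a*x^2}
FOC: (y - b) - 2a*x = 0 => x* = (y - b)/(2a)
x* = (-2.3494 + 2)/(2*2) = -0.0874
f*(-2.3494) = (y-b)^2/(4a) = (-2.3494 + 2)^2/(4*2)
= 0.1221/8 = 0.0153


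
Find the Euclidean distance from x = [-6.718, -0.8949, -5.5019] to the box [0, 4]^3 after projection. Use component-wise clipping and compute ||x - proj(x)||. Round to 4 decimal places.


Project each component onto [0, 4].
clip(-6.718) = 0.0, clip(-0.8949) = 0.0, clip(-5.5019) = 0.0
Projection = [0.0, 0.0, 0.0]
Squared diffs: [45.1315, 0.8008, 30.2709]
Distance = sqrt(76.2032) = 8.7294


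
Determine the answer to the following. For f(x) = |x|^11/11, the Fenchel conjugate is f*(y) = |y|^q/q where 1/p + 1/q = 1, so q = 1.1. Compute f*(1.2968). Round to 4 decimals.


The conjugate exponent q satisfies 1/p + 1/q = 1.
p = 11, so q = 11/(11 - 1) = 1.1
|y|^q = 1.2968^1.1 = 1.3309
f*(1.2968) = 1.3309 / 1.1 = 1.21


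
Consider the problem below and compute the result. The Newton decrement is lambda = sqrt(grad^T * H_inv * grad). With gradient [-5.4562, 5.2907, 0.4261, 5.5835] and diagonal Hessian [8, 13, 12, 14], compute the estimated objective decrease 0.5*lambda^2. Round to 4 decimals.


Step 1: H is diagonal, so H^(-1) * g = [-0.682, 0.407, 0.0355, 0.3988].
Step 2: g^T H^(-1) g = sum_i g_i^2 / H_ii
  = (-5.4562)^2/8 + (5.2907)^2/13 + (0.4261)^2/12 + (5.5835)^2/14
  = 3.7213 + 2.1532 + 0.0151 + 2.2268 = 8.1164
Step 3: Objective decrease = 0.5 * g^T H^(-1) g = 4.0582


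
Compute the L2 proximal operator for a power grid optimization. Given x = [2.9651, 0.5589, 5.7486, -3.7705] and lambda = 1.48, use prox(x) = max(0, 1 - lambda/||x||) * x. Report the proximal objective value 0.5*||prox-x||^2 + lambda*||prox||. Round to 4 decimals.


Step 1: Compute ||x||.
||x|| = 7.5078
Step 2: Compute scaling factor.
scale = max(0, 1 - 1.48/7.5078) = 0.8029
Step 3: prox(x) = [2.3806, 0.4487, 4.6154, -3.0272]
||prox(x)|| = 6.0278
Step 4: Proximal objective.
0.5*||prox-x||^2 = 1.0952
lambda*||prox|| = 8.9211
Total = 10.0164


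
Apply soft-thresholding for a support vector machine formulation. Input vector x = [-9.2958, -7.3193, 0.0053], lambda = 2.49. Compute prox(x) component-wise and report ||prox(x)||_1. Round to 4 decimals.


Soft-thresholding with lambda = 2.49:
prox(-9.2958) = sign(-9.2958)*max(|-9.2958| - 2.49, 0) = -6.8058
prox(-7.3193) = sign(-7.3193)*max(|-7.3193| - 2.49, 0) = -4.8293
prox(0.0053) = sign(0.0053)*max(|0.0053| - 2.49, 0) = 0.0
prox(x) = [-6.8058, -4.8293, 0.0]
||prox(x)||_1 = 6.8058 + 4.8293 + 0.0 = 11.6351


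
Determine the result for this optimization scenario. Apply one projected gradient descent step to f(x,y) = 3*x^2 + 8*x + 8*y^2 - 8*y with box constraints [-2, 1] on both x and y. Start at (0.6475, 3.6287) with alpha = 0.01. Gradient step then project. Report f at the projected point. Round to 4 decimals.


Step 1: Compute gradient at (0.6475, 3.6287).
grad_x = 2*3*0.6475 + 8 = 11.885
grad_y = 2*8*3.6287 - 8 = 50.0592
Step 2: Gradient step.
x_raw = 0.6475 - 0.01*11.885 = 0.5287
y_raw = 3.6287 - 0.01*50.0592 = 3.1281
Step 3: Project onto [-2, 1].
x_proj = clip(0.5287) = 0.5287
y_proj = clip(3.1281) = 1.0
Step 4: Evaluate f.
f(0.5287, 1.0) = 5.0676


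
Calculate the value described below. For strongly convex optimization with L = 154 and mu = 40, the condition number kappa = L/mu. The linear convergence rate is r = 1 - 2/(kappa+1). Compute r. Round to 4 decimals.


Step 1: Compute the condition number.
kappa = L/mu = 154/40 = 3.85
Step 2: Compute the convergence rate.
r = 1 - 2/(kappa + 1) = 1 - 2*mu/(L + mu) = (L - mu)/(L + mu) = 114/194 = 0.5876


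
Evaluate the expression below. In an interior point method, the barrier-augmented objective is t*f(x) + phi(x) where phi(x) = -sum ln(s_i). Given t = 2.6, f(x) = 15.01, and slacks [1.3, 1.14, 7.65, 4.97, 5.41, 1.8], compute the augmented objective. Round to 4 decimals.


Step 1: Compute log-barrier.
ln values: [0.2624, 0.131, 2.0347, 1.6034, 1.6882, 0.5878]
phi = -(0.2624 + 0.131 + 2.0347 + 1.6034 + 1.6882 + 0.5878) = -6.3076
Step 2: Compute augmented objective.
t*f(x) = 2.6*15.01 = 39.026
Total = 39.026 - 6.3076 = 32.7184


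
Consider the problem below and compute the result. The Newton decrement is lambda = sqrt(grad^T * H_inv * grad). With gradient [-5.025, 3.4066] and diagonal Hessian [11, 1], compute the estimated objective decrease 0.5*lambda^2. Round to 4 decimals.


Step 1: H is diagonal, so H^(-1) * g = [-0.4568, 3.4066].
Step 2: g^T H^(-1) g = sum_i g_i^2 / H_ii
  = (-5.025)^2/11 + (3.4066)^2/1
  = 2.2955 + 11.6049 = 13.9004
Step 3: Objective decrease = 0.5 * g^T H^(-1) g = 6.9502


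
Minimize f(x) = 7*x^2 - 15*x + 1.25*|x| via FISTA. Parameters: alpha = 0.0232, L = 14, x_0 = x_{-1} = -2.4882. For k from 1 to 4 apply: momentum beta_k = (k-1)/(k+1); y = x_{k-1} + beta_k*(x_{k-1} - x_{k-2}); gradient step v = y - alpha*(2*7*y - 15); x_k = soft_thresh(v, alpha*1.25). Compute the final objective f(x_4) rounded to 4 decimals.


FISTA on f(x) = 7*x^2 - 15*x + 1.25*|x|
L = 14, alpha = 0.0232
Iteration 1: beta = 0.0, y = -2.4882 + 0.0*(-2.4882 + 2.4882) = -2.4882
  grad(y) = -49.8348, v = y - alpha*grad = -1.332
  prox(v) = soft_thresh(-1.332, 0.029) = -1.303
Iteration 2: beta = 0.3333, y = -1.303 + 0.3333*(-1.303 + 2.4882) = -0.908
  grad(y) = -27.7117, v = y - alpha*grad = -0.2651
  prox(v) = soft_thresh(-0.2651, 0.029) = -0.2361
Iteration 3: beta = 0.5, y = -0.2361 + 0.5*(-0.2361 + 1.303) = 0.2974
  grad(y) = -10.8362, v = y - alpha*grad = 0.5488
  prox(v) = soft_thresh(0.5488, 0.029) = 0.5198
Iteration 4: beta = 0.6, y = 0.5198 + 0.6*(0.5198 + 0.2361) = 0.9733
  grad(y) = -1.3732, v = y - alpha*grad = 1.0052
  prox(v) = soft_thresh(1.0052, 0.029) = 0.9762
f(x_4) = 7*0.9762^2 - 15*0.9762 + 1.25*|0.9762| = -6.752


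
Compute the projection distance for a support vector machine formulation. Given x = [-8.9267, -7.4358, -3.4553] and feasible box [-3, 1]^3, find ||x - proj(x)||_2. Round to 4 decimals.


Project each component onto [-3, 1].
clip(-8.9267) = -3.0, clip(-7.4358) = -3.0, clip(-3.4553) = -3.0
Projection = [-3.0, -3.0, -3.0]
Squared diffs: [35.1258, 19.6763, 0.2073]
Distance = sqrt(55.0094) = 7.4168


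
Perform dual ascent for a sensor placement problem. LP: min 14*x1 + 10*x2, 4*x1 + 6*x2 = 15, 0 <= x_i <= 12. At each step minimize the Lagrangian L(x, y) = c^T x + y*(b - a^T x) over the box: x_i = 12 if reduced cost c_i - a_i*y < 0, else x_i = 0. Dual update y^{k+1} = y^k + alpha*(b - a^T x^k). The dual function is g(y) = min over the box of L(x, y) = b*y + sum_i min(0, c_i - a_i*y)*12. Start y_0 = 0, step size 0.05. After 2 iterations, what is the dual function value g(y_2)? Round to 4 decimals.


Dual ascent for LP: min 14*x1 + 10*x2, 4*x1 + 6*x2 = 15, 0 <= x_i <= 12
Step 1: y^k = 0.0, reduced costs: (14.0, 10.0)
  x^k = (0.0, 0.0), subgradient = b - a^T x = 15.0
  y^{k+1} = 0.0 + 0.05*15.0 = 0.75
Step 2: y^k = 0.75, reduced costs: (11.0, 5.5)
  x^k = (0.0, 0.0), subgradient = b - a^T x = 15.0
  y^{k+1} = 0.75 + 0.05*15.0 = 1.5
Dual objective at y_2 = 1.5: reduced costs (8.0, 1.0), box minimizer x = (0.0, 0.0)
g(y_2) = b*y + (c1 - a1*y)*x1 + (c2 - a2*y)*x2 = 15*1.5 + 8.0*0.0 + 1.0*0.0 = 22.5 + 0.0 + 0.0 = 22.5
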